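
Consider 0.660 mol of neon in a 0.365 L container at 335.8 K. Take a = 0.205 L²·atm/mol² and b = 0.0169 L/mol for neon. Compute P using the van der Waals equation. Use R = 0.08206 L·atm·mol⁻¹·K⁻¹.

P = nRT/(V − nb) − a n²/V²
nRT/(V − nb) = (0.660)(0.08206)(335.8)/(0.365 − 0.660×0.0169) = 18.187/0.35385 = 51.397 atm
a n²/V² = (0.205)(0.660)²/(0.365)² = 0.67028 atm
P = 51.397 − 0.67028 = 50.73 atm

P ≈ 50.73 atm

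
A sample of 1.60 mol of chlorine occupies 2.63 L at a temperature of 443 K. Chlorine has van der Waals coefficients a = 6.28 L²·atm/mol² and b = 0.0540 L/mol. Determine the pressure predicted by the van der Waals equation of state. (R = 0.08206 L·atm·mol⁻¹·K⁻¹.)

P = nRT/(V − nb) − a n²/V²
nRT/(V − nb) = (1.60)(0.08206)(443)/(2.63 − 1.60×0.0540) = 58.164/2.5436 = 22.867 atm
a n²/V² = (6.28)(1.60)²/(2.63)² = 2.3243 atm
P = 22.867 − 2.3243 = 20.54 atm

P ≈ 20.54 atm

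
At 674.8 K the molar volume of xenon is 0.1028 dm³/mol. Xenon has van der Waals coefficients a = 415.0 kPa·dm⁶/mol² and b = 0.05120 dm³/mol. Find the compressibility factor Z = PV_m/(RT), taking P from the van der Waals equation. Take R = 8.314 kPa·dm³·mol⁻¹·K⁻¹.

Z ≈ 1.273

P = RT/(V_m − b) − a/V_m² = (8.314)(674.8)/(0.1028 − 0.05120) − 415.0/(0.1028)²
  = 5610.3/0.051600 − 39270 = 108727 − 39270 = 69457 kPa
Z = PV_m/(RT) = (69457)(0.1028)/((8.314)(674.8)) = 7140.2/5610.3 = 1.273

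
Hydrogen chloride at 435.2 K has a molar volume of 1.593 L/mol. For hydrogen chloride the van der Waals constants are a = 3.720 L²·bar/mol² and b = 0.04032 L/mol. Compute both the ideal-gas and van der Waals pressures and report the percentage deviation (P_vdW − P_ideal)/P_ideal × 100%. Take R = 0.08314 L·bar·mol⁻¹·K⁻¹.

-3.86 %

Ideal: P_ideal = RT/V_m = (0.08314)(435.2)/1.593 = 22.7135 bar
vdW: P = RT/(V_m − b) − a/V_m² = 36.1825/1.55268 − 3.720/2.53765 = 23.3033 − 1.46592 = 21.8374 bar
% deviation = (21.8374 − 22.7135)/22.7135 × 100% = -3.86%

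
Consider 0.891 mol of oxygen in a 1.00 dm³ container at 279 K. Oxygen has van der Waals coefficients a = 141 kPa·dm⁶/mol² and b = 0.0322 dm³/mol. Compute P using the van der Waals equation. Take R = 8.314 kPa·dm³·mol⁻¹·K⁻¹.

P ≈ 2016 kPa

P = nRT/(V − nb) − a n²/V²
nRT/(V − nb) = (0.891)(8.314)(279)/(1.00 − 0.891×0.0322) = 2066.8/0.97131 = 2127.8 kPa
a n²/V² = (141)(0.891)²/(1.00)² = 111.94 kPa
P = 2127.8 − 111.94 = 2016 kPa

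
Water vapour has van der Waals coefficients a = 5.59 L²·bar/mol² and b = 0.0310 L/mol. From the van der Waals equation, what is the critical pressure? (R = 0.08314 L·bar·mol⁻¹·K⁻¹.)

P_c ≈ 215.4 bar

For a van der Waals gas, P_c = a/(27b²).
P_c = 5.59/(27×(0.0310)²) = 5.59/0.025947 = 215.4 bar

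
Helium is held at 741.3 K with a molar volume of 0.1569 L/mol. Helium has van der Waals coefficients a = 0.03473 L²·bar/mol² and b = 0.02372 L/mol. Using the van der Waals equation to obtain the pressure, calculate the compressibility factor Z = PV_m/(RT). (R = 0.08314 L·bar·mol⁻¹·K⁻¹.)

Z ≈ 1.175

P = RT/(V_m − b) − a/V_m² = (0.08314)(741.3)/(0.1569 − 0.02372) − 0.03473/(0.1569)²
  = 61.632/0.13318 − 1.4108 = 462.77 − 1.4108 = 461.36 bar
Z = PV_m/(RT) = (461.36)(0.1569)/((0.08314)(741.3)) = 72.387/61.632 = 1.175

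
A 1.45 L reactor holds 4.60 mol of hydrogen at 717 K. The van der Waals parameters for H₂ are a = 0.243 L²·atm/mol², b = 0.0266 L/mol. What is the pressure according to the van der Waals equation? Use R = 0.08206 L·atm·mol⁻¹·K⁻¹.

P = nRT/(V − nb) − a n²/V²
nRT/(V − nb) = (4.60)(0.08206)(717)/(1.45 − 4.60×0.0266) = 270.65/1.3276 = 203.86 atm
a n²/V² = (0.243)(4.60)²/(1.45)² = 2.4456 atm
P = 203.86 − 2.4456 = 201.4 atm

P ≈ 201.4 atm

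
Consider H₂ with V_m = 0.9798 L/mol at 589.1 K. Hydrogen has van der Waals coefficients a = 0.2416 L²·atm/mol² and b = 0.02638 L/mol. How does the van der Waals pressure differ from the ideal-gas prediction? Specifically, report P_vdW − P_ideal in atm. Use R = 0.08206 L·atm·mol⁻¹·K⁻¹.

Ideal: P_ideal = RT/V_m = (0.08206)(589.1)/0.9798 = 49.3382 atm
vdW: P = RT/(V_m − b) − a/V_m² = 48.3415/0.953420 − 0.2416/0.960008 = 50.7033 − 0.251665 = 50.4516 atm
ΔP = 50.4516 − 49.3382 = 1.113 atm

ΔP ≈ 1.113 atm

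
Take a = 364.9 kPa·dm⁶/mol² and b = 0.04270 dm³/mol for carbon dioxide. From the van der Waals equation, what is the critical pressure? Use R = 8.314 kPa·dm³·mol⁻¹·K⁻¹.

P_c ≈ 7412 kPa

For a van der Waals gas, P_c = a/(27b²).
P_c = 364.9/(27×(0.04270)²) = 364.9/0.049229 = 7412 kPa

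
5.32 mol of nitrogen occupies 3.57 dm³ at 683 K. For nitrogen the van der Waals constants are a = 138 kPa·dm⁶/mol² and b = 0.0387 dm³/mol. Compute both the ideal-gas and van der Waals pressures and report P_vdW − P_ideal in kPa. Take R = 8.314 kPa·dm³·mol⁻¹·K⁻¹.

ΔP ≈ 211.4 kPa

Ideal: P_ideal = nRT/V = (5.32)(8.314)(683)/3.57 = 8462.02 kPa
vdW: P = nRT/(V − nb) − a n²/V² = 30209.4/3.36412 − 3905.73/12.7449 = 8979.88 − 306.454 = 8673.43 kPa
ΔP = 8673.43 − 8462.02 = 211.4 kPa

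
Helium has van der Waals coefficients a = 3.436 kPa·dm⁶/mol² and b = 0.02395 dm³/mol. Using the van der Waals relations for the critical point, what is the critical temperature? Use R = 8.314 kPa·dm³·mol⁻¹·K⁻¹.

T_c ≈ 5.113 K

For a van der Waals gas, T_c = 8a/(27Rb).
T_c = 8×3.436/(27×8.314×0.02395) = 27.488/5.3762 = 5.113 K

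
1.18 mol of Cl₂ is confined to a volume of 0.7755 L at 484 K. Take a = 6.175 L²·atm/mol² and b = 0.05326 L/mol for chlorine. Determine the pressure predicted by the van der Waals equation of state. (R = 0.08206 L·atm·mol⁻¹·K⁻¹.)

P = nRT/(V − nb) − a n²/V²
nRT/(V − nb) = (1.18)(0.08206)(484)/(0.7755 − 1.18×0.05326) = 46.866/0.71265 = 65.763 atm
a n²/V² = (6.175)(1.18)²/(0.7755)² = 14.297 atm
P = 65.763 − 14.297 = 51.47 atm

P ≈ 51.47 atm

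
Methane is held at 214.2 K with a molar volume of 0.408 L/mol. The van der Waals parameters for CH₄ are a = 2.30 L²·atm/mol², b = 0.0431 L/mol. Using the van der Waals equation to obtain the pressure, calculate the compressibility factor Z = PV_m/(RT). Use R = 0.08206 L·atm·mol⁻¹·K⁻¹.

P = RT/(V_m − b) − a/V_m² = (0.08206)(214.2)/(0.408 − 0.0431) − 2.30/(0.408)²
  = 17.577/0.36490 − 13.817 = 48.169 − 13.817 = 34.352 atm
Z = PV_m/(RT) = (34.352)(0.408)/((0.08206)(214.2)) = 14.016/17.577 = 0.7974

Z ≈ 0.7974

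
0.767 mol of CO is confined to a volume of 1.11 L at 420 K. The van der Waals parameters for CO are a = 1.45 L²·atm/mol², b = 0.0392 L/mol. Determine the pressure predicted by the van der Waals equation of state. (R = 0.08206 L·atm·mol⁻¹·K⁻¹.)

P ≈ 23.79 atm

P = nRT/(V − nb) − a n²/V²
nRT/(V − nb) = (0.767)(0.08206)(420)/(1.11 − 0.767×0.0392) = 26.435/1.0799 = 24.479 atm
a n²/V² = (1.45)(0.767)²/(1.11)² = 0.69233 atm
P = 24.479 − 0.69233 = 23.79 atm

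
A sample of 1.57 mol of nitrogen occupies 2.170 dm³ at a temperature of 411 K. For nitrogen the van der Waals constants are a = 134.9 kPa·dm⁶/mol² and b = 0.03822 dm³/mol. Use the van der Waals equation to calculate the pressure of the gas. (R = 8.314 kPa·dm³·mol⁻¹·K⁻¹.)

P = nRT/(V − nb) − a n²/V²
nRT/(V − nb) = (1.57)(8.314)(411)/(2.170 − 1.57×0.03822) = 5364.8/2.1100 = 2542.6 kPa
a n²/V² = (134.9)(1.57)²/(2.170)² = 70.614 kPa
P = 2542.6 − 70.614 = 2472 kPa

P ≈ 2472 kPa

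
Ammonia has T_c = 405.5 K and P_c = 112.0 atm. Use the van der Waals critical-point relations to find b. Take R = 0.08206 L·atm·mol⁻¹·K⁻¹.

From T_c = 8a/(27Rb) and P_c = a/(27b²): b = R T_c/(8 P_c).
b = (0.08206)(405.5)/(8×112.0) = 33.275/896.00 = 0.03714 L/mol

b ≈ 0.03714 L/mol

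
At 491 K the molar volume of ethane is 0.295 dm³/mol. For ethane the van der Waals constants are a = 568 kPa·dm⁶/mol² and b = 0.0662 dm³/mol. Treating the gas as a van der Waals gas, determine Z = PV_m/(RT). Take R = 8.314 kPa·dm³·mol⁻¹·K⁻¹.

Z ≈ 0.8177

P = RT/(V_m − b) − a/V_m² = (8.314)(491)/(0.295 − 0.0662) − 568/(0.295)²
  = 4082.2/0.22880 − 6526.9 = 17842 − 6526.9 = 11315 kPa
Z = PV_m/(RT) = (11315)(0.295)/((8.314)(491)) = 3337.9/4082.2 = 0.8177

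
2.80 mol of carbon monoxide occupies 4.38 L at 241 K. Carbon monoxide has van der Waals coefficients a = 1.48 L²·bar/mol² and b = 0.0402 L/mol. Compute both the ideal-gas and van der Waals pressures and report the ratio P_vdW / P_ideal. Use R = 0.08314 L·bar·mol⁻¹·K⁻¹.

Ideal: P_ideal = nRT/V = (2.80)(0.08314)(241)/4.38 = 12.8089 bar
vdW: P = nRT/(V − nb) − a n²/V² = 56.1029/4.26744 − 11.6032/19.1844 = 13.1467 − 0.604825 = 12.5419 bar
Ratio = 12.5419/12.8089 = 0.9792

P_vdW / P_ideal ≈ 0.9792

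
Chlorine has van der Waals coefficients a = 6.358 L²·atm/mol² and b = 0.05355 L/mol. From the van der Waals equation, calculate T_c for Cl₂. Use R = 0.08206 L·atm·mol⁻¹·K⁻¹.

For a van der Waals gas, T_c = 8a/(27Rb).
T_c = 8×6.358/(27×0.08206×0.05355) = 50.864/0.11865 = 428.7 K

T_c ≈ 428.7 K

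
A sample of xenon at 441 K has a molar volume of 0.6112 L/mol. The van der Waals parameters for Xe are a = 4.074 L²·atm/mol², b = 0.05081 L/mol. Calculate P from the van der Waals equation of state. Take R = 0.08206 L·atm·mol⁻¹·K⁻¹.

P ≈ 53.67 atm

P = RT/(V_m − b) − a/V_m²
RT/(V_m − b) = (0.08206)(441)/(0.6112 − 0.05081) = 36.188/0.56039 = 64.576 atm
a/V_m² = 4.074/(0.6112)² = 10.906 atm
P = 64.576 − 10.906 = 53.67 atm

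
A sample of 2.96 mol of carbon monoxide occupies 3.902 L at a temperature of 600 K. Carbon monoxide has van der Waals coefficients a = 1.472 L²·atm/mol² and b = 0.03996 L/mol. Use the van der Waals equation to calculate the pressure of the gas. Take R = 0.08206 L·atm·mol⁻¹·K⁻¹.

P = nRT/(V − nb) − a n²/V²
nRT/(V − nb) = (2.96)(0.08206)(600)/(3.902 − 2.96×0.03996) = 145.74/3.7837 = 38.518 atm
a n²/V² = (1.472)(2.96)²/(3.902)² = 0.84706 atm
P = 38.518 − 0.84706 = 37.67 atm

P ≈ 37.67 atm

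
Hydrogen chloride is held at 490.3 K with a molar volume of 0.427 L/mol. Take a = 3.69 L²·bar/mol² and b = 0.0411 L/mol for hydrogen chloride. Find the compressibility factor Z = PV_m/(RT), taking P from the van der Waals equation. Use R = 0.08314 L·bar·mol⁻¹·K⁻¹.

Z ≈ 0.8945

P = RT/(V_m − b) − a/V_m² = (0.08314)(490.3)/(0.427 − 0.0411) − 3.69/(0.427)²
  = 40.764/0.38590 − 20.238 = 105.63 − 20.238 = 85.39 bar
Z = PV_m/(RT) = (85.39)(0.427)/((0.08314)(490.3)) = 36.462/40.764 = 0.8945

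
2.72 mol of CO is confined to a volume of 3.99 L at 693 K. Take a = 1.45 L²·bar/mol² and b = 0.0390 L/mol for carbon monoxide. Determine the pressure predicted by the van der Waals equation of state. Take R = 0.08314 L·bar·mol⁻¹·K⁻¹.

P = nRT/(V − nb) − a n²/V²
nRT/(V − nb) = (2.72)(0.08314)(693)/(3.99 − 2.72×0.0390) = 156.72/3.8839 = 40.351 bar
a n²/V² = (1.45)(2.72)²/(3.99)² = 0.67385 bar
P = 40.351 − 0.67385 = 39.68 bar

P ≈ 39.68 bar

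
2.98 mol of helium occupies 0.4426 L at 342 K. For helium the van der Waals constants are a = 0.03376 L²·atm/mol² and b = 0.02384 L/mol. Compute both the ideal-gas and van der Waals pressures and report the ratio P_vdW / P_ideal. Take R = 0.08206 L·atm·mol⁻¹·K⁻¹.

Ideal: P_ideal = nRT/V = (2.98)(0.08206)(342)/0.4426 = 188.957 atm
vdW: P = nRT/(V − nb) − a n²/V² = 83.6323/0.371557 − 0.299802/0.195895 = 225.086 − 1.53042 = 223.556 atm
Ratio = 223.556/188.957 = 1.183

P_vdW / P_ideal ≈ 1.183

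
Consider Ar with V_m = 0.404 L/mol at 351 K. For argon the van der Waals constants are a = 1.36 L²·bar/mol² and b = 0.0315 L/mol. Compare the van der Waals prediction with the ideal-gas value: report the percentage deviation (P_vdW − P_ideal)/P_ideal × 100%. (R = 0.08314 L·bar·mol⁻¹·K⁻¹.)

-3.08 %

Ideal: P_ideal = RT/V_m = (0.08314)(351)/0.404 = 72.2330 bar
vdW: P = RT/(V_m − b) − a/V_m² = 29.1821/0.372500 − 1.36/0.163216 = 78.3412 − 8.33252 = 70.0087 bar
% deviation = (70.0087 − 72.2330)/72.2330 × 100% = -3.08%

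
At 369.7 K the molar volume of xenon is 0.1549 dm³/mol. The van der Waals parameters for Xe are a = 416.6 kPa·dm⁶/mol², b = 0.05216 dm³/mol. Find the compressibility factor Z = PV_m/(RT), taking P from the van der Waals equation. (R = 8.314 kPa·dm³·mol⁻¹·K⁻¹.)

Z ≈ 0.6327

P = RT/(V_m − b) − a/V_m² = (8.314)(369.7)/(0.1549 − 0.05216) − 416.6/(0.1549)²
  = 3073.7/0.10274 − 17363 = 29917 − 17363 = 12554 kPa
Z = PV_m/(RT) = (12554)(0.1549)/((8.314)(369.7)) = 1944.6/3073.7 = 0.6327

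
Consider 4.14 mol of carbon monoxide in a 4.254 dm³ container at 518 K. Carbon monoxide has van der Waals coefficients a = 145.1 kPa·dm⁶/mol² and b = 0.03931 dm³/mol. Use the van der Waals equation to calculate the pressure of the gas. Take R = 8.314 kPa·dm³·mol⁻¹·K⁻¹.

P ≈ 4221 kPa

P = nRT/(V − nb) − a n²/V²
nRT/(V − nb) = (4.14)(8.314)(518)/(4.254 − 4.14×0.03931) = 17830/4.0913 = 4358.0 kPa
a n²/V² = (145.1)(4.14)²/(4.254)² = 137.43 kPa
P = 4358.0 − 137.43 = 4221 kPa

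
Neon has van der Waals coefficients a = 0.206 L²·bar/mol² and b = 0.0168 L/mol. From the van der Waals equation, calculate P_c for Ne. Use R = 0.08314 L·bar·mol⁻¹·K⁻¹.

For a van der Waals gas, P_c = a/(27b²).
P_c = 0.206/(27×(0.0168)²) = 0.206/0.0076205 = 27.03 bar

P_c ≈ 27.03 bar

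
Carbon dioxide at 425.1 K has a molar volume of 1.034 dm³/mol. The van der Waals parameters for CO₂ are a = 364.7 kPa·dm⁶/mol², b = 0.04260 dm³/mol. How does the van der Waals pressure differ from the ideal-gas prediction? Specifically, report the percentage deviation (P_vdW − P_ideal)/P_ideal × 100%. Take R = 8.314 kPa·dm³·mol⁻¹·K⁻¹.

Ideal: P_ideal = RT/V_m = (8.314)(425.1)/1.034 = 3418.07 kPa
vdW: P = RT/(V_m − b) − a/V_m² = 3534.28/0.991400 − 364.7/1.06916 = 3564.94 − 341.109 = 3223.83 kPa
% deviation = (3223.83 − 3418.07)/3418.07 × 100% = -5.68%

-5.68 %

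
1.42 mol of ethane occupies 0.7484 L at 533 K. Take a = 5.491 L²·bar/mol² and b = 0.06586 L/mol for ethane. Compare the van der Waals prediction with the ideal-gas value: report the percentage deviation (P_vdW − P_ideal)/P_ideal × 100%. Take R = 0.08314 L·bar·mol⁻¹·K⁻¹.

Ideal: P_ideal = nRT/V = (1.42)(0.08314)(533)/0.7484 = 84.0798 bar
vdW: P = nRT/(V − nb) − a n²/V² = 62.9253/0.654879 − 11.0721/0.560103 = 96.0869 − 19.7680 = 76.3189 bar
% deviation = (76.3189 − 84.0798)/84.0798 × 100% = -9.23%

-9.23 %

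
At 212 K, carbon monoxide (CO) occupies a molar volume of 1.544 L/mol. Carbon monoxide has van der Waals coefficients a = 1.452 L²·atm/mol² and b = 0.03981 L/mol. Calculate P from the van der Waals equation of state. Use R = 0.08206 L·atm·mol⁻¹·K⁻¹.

P ≈ 10.96 atm

P = RT/(V_m − b) − a/V_m²
RT/(V_m − b) = (0.08206)(212)/(1.544 − 0.03981) = 17.397/1.5042 = 11.566 atm
a/V_m² = 1.452/(1.544)² = 0.60908 atm
P = 11.566 − 0.60908 = 10.96 atm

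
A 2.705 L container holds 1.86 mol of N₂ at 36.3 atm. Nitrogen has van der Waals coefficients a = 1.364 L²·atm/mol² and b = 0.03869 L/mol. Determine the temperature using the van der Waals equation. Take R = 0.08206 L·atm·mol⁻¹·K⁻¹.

T ≈ 637.3 K

T = (P + a n²/V²)(V − nb)/(nR)
P + a n²/V² = 36.3 + (1.364)(1.86)²/(2.705)² = 36.945 atm
V − nb = 2.705 − (1.86)(0.03869) = 2.6330 L
T = (36.945)(2.6330)/((1.86)(0.08206)) = 637.3 K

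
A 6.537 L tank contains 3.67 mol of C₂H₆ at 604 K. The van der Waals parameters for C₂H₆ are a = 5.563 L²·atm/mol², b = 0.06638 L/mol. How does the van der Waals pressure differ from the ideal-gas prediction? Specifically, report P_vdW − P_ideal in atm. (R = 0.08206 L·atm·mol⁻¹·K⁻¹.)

ΔP ≈ -0.676 atm

Ideal: P_ideal = nRT/V = (3.67)(0.08206)(604)/6.537 = 27.8263 atm
vdW: P = nRT/(V − nb) − a n²/V² = 181.901/6.29339 − 74.9275/42.7324 = 28.9035 − 1.75341 = 27.1501 atm
ΔP = 27.1501 − 27.8263 = -0.676 atm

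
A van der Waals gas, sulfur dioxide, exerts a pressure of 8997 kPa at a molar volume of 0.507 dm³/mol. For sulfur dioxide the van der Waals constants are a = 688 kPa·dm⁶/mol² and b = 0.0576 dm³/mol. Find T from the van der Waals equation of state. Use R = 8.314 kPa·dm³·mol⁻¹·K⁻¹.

T ≈ 631.0 K

T = (P + a/V_m²)(V_m − b)/R
P + a/V_m² = 8997 + 688/(0.507)² = 11674 kPa
V_m − b = 0.507 − 0.0576 = 0.44940 dm³/mol
T = (11674)(0.44940)/8.314 = 631.0 K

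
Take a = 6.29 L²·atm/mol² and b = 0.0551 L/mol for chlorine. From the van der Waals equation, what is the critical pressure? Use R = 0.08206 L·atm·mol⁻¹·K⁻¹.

P_c ≈ 76.73 atm

For a van der Waals gas, P_c = a/(27b²).
P_c = 6.29/(27×(0.0551)²) = 6.29/0.081972 = 76.73 atm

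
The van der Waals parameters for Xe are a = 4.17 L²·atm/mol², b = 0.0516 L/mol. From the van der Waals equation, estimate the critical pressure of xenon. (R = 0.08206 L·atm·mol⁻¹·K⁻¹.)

P_c ≈ 58.01 atm

For a van der Waals gas, P_c = a/(27b²).
P_c = 4.17/(27×(0.0516)²) = 4.17/0.071889 = 58.01 atm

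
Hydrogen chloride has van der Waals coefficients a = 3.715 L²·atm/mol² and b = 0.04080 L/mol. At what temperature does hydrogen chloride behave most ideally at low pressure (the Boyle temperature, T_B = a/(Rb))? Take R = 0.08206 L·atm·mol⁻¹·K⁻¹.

For a van der Waals gas the second virial coefficient B₂ = b − a/(RT) vanishes at T_B = a/(Rb).
T_B = 3.715/(0.08206×0.04080) = 3.715/0.0033480 = 1110 K

T_B ≈ 1110 K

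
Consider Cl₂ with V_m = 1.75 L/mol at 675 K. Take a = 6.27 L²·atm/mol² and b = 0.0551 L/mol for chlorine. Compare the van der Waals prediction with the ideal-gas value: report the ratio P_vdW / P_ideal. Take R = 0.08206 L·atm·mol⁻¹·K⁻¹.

Ideal: P_ideal = RT/V_m = (0.08206)(675)/1.75 = 31.6517 atm
vdW: P = RT/(V_m − b) − a/V_m² = 55.3905/1.69490 − 6.27/3.06250 = 32.6807 − 2.04735 = 30.6334 atm
Ratio = 30.6334/31.6517 = 0.9678

P_vdW / P_ideal ≈ 0.9678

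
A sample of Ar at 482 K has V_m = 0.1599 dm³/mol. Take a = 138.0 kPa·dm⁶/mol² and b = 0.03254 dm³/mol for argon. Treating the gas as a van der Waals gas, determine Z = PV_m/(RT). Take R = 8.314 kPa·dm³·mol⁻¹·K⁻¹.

P = RT/(V_m − b) − a/V_m² = (8.314)(482)/(0.1599 − 0.03254) − 138.0/(0.1599)²
  = 4007.3/0.12736 − 5397.4 = 31464 − 5397.4 = 26067 kPa
Z = PV_m/(RT) = (26067)(0.1599)/((8.314)(482)) = 4168.1/4007.3 = 1.040

Z ≈ 1.040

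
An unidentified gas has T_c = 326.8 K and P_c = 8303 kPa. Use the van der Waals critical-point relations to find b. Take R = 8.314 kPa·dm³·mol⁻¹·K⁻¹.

From T_c = 8a/(27Rb) and P_c = a/(27b²): b = R T_c/(8 P_c).
b = (8.314)(326.8)/(8×8303) = 2717.0/66424 = 0.04090 dm³/mol

b ≈ 0.04090 dm³/mol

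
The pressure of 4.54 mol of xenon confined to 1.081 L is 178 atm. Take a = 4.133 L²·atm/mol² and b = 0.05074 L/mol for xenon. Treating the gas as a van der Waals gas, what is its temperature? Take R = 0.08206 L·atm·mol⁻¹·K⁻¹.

T ≈ 572.9 K

T = (P + a n²/V²)(V − nb)/(nR)
P + a n²/V² = 178 + (4.133)(4.54)²/(1.081)² = 250.90 atm
V − nb = 1.081 − (4.54)(0.05074) = 0.85064 L
T = (250.90)(0.85064)/((4.54)(0.08206)) = 572.9 K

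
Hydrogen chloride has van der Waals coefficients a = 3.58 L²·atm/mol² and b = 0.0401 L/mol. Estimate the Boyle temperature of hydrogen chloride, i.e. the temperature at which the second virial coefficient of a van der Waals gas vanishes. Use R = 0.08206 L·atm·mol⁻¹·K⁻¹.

For a van der Waals gas the second virial coefficient B₂ = b − a/(RT) vanishes at T_B = a/(Rb).
T_B = 3.58/(0.08206×0.0401) = 3.58/0.0032906 = 1088 K

T_B ≈ 1088 K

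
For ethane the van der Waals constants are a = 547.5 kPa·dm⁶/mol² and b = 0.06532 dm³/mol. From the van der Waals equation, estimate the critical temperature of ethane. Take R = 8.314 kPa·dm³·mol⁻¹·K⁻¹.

For a van der Waals gas, T_c = 8a/(27Rb).
T_c = 8×547.5/(27×8.314×0.06532) = 4380.0/14.663 = 298.7 K

T_c ≈ 298.7 K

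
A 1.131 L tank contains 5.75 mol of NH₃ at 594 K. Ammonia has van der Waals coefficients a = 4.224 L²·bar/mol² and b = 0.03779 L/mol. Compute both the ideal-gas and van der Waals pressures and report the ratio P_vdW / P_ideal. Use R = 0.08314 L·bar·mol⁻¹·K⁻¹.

P_vdW / P_ideal ≈ 0.8030

Ideal: P_ideal = nRT/V = (5.75)(0.08314)(594)/1.131 = 251.074 bar
vdW: P = nRT/(V − nb) − a n²/V² = 283.965/0.913708 − 139.656/1.27916 = 310.783 − 109.178 = 201.605 bar
Ratio = 201.605/251.074 = 0.8030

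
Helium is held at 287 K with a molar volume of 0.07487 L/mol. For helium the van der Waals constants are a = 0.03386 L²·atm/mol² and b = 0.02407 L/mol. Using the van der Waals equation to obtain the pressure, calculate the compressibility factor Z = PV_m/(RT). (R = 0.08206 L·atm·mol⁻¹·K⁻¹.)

P = RT/(V_m − b) − a/V_m² = (0.08206)(287)/(0.07487 − 0.02407) − 0.03386/(0.07487)²
  = 23.551/0.050800 − 6.0405 = 463.60 − 6.0405 = 457.56 atm
Z = PV_m/(RT) = (457.56)(0.07487)/((0.08206)(287)) = 34.258/23.551 = 1.455

Z ≈ 1.455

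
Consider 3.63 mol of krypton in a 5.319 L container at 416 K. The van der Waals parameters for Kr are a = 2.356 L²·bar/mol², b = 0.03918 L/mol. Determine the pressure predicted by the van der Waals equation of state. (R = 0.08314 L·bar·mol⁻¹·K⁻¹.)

P = nRT/(V − nb) − a n²/V²
nRT/(V − nb) = (3.63)(0.08314)(416)/(5.319 − 3.63×0.03918) = 125.55/5.1768 = 24.252 bar
a n²/V² = (2.356)(3.63)²/(5.319)² = 1.0973 bar
P = 24.252 − 1.0973 = 23.15 bar

P ≈ 23.15 bar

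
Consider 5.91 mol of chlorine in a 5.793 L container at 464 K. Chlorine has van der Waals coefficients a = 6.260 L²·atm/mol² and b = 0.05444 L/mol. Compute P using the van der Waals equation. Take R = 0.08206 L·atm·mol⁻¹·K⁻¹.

P = nRT/(V − nb) − a n²/V²
nRT/(V − nb) = (5.91)(0.08206)(464)/(5.793 − 5.91×0.05444) = 225.03/5.4713 = 41.129 atm
a n²/V² = (6.260)(5.91)²/(5.793)² = 6.5154 atm
P = 41.129 − 6.5154 = 34.61 atm

P ≈ 34.61 atm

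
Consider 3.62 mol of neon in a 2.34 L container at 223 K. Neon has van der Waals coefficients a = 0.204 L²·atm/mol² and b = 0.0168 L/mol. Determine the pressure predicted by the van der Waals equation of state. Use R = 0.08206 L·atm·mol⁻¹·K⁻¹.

P ≈ 28.58 atm

P = nRT/(V − nb) − a n²/V²
nRT/(V − nb) = (3.62)(0.08206)(223)/(2.34 − 3.62×0.0168) = 66.244/2.2792 = 29.065 atm
a n²/V² = (0.204)(3.62)²/(2.34)² = 0.48822 atm
P = 29.065 − 0.48822 = 28.58 atm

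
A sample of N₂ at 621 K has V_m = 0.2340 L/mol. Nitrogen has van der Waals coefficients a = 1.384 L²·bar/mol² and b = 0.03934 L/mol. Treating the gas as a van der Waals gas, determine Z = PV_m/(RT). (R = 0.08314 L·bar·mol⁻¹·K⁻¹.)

Z ≈ 1.088

P = RT/(V_m − b) − a/V_m² = (0.08314)(621)/(0.2340 − 0.03934) − 1.384/(0.2340)²
  = 51.630/0.19466 − 25.276 = 265.23 − 25.276 = 239.95 bar
Z = PV_m/(RT) = (239.95)(0.2340)/((0.08314)(621)) = 56.148/51.630 = 1.088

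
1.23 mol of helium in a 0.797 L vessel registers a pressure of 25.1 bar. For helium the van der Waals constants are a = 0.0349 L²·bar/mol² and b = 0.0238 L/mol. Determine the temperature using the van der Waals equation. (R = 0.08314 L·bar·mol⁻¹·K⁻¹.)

T = (P + a n²/V²)(V − nb)/(nR)
P + a n²/V² = 25.1 + (0.0349)(1.23)²/(0.797)² = 25.183 bar
V − nb = 0.797 − (1.23)(0.0238) = 0.76773 L
T = (25.183)(0.76773)/((1.23)(0.08314)) = 189.1 K

T ≈ 189.1 K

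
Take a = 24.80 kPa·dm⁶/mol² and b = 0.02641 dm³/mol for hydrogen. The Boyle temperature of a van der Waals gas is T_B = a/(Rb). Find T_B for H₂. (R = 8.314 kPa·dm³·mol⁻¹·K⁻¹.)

T_B ≈ 112.9 K

For a van der Waals gas the second virial coefficient B₂ = b − a/(RT) vanishes at T_B = a/(Rb).
T_B = 24.80/(8.314×0.02641) = 24.80/0.21957 = 112.9 K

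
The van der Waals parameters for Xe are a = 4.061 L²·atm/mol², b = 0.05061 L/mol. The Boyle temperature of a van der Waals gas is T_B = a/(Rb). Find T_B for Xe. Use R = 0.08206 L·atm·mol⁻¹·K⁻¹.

T_B ≈ 977.8 K

For a van der Waals gas the second virial coefficient B₂ = b − a/(RT) vanishes at T_B = a/(Rb).
T_B = 4.061/(0.08206×0.05061) = 4.061/0.0041531 = 977.8 K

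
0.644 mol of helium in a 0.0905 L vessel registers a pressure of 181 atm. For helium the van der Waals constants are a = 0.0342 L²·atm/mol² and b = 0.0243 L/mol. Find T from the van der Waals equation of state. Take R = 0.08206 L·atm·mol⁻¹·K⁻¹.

T = (P + a n²/V²)(V − nb)/(nR)
P + a n²/V² = 181 + (0.0342)(0.644)²/(0.0905)² = 182.73 atm
V − nb = 0.0905 − (0.644)(0.0243) = 0.074851 L
T = (182.73)(0.074851)/((0.644)(0.08206)) = 258.8 K

T ≈ 258.8 K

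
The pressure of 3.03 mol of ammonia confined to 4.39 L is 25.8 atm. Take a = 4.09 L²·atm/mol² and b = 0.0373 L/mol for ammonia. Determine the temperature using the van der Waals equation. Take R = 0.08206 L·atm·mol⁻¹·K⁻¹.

T ≈ 477.3 K

T = (P + a n²/V²)(V − nb)/(nR)
P + a n²/V² = 25.8 + (4.09)(3.03)²/(4.39)² = 27.748 atm
V − nb = 4.39 − (3.03)(0.0373) = 4.2770 L
T = (27.748)(4.2770)/((3.03)(0.08206)) = 477.3 K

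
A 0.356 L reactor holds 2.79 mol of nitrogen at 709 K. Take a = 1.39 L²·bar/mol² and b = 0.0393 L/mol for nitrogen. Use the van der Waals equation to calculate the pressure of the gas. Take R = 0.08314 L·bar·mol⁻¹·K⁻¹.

P ≈ 582.2 bar

P = nRT/(V − nb) − a n²/V²
nRT/(V − nb) = (2.79)(0.08314)(709)/(0.356 − 2.79×0.0393) = 164.46/0.24635 = 667.59 bar
a n²/V² = (1.39)(2.79)²/(0.356)² = 85.374 bar
P = 667.59 − 85.374 = 582.2 bar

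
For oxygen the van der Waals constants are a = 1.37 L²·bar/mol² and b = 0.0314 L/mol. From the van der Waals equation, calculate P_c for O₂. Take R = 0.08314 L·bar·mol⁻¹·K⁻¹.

For a van der Waals gas, P_c = a/(27b²).
P_c = 1.37/(27×(0.0314)²) = 1.37/0.026621 = 51.46 bar

P_c ≈ 51.46 bar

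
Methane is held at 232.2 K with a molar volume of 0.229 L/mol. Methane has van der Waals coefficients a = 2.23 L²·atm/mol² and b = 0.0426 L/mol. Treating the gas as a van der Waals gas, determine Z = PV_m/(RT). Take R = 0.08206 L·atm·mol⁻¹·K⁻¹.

Z ≈ 0.7175

P = RT/(V_m − b) − a/V_m² = (0.08206)(232.2)/(0.229 − 0.0426) − 2.23/(0.229)²
  = 19.054/0.18640 − 42.524 = 102.22 − 42.524 = 59.70 atm
Z = PV_m/(RT) = (59.70)(0.229)/((0.08206)(232.2)) = 13.671/19.054 = 0.7175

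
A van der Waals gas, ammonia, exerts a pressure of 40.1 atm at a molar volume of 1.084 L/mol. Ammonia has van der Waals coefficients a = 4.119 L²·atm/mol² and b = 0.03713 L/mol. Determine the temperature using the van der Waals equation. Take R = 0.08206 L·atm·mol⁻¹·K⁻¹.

T ≈ 556.3 K

T = (P + a/V_m²)(V_m − b)/R
P + a/V_m² = 40.1 + 4.119/(1.084)² = 43.605 atm
V_m − b = 1.084 − 0.03713 = 1.0469 L/mol
T = (43.605)(1.0469)/0.08206 = 556.3 K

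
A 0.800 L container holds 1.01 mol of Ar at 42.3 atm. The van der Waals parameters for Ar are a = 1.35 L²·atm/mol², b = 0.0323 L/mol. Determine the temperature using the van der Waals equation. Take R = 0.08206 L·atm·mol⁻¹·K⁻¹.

T = (P + a n²/V²)(V − nb)/(nR)
P + a n²/V² = 42.3 + (1.35)(1.01)²/(0.800)² = 44.452 atm
V − nb = 0.800 − (1.01)(0.0323) = 0.76738 L
T = (44.452)(0.76738)/((1.01)(0.08206)) = 411.6 K

T ≈ 411.6 K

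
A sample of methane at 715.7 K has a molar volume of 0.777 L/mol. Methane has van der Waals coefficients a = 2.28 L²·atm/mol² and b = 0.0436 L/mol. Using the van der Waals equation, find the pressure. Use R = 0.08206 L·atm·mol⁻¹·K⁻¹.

P ≈ 76.30 atm

P = RT/(V_m − b) − a/V_m²
RT/(V_m − b) = (0.08206)(715.7)/(0.777 − 0.0436) = 58.730/0.73340 = 80.079 atm
a/V_m² = 2.28/(0.777)² = 3.7765 atm
P = 80.079 − 3.7765 = 76.30 atm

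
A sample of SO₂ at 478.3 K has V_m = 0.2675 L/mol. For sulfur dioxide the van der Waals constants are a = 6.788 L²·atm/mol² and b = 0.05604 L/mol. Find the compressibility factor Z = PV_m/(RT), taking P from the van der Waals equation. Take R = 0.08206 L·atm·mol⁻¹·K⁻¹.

Z ≈ 0.6185

P = RT/(V_m − b) − a/V_m² = (0.08206)(478.3)/(0.2675 − 0.05604) − 6.788/(0.2675)²
  = 39.249/0.21146 − 94.862 = 185.61 − 94.862 = 90.75 atm
Z = PV_m/(RT) = (90.75)(0.2675)/((0.08206)(478.3)) = 24.276/39.249 = 0.6185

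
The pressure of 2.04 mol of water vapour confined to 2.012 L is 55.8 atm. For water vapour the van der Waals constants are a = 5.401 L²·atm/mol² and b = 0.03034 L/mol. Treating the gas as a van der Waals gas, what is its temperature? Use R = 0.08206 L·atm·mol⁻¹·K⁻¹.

T ≈ 714.7 K

T = (P + a n²/V²)(V − nb)/(nR)
P + a n²/V² = 55.8 + (5.401)(2.04)²/(2.012)² = 61.352 atm
V − nb = 2.012 − (2.04)(0.03034) = 1.9501 L
T = (61.352)(1.9501)/((2.04)(0.08206)) = 714.7 K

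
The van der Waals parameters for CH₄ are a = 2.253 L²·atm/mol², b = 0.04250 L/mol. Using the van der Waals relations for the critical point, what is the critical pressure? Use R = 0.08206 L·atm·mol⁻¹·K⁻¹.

For a van der Waals gas, P_c = a/(27b²).
P_c = 2.253/(27×(0.04250)²) = 2.253/0.048769 = 46.20 atm

P_c ≈ 46.20 atm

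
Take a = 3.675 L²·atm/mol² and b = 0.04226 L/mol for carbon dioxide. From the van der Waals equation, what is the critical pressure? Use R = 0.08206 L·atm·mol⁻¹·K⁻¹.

P_c ≈ 76.21 atm

For a van der Waals gas, P_c = a/(27b²).
P_c = 3.675/(27×(0.04226)²) = 3.675/0.048220 = 76.21 atm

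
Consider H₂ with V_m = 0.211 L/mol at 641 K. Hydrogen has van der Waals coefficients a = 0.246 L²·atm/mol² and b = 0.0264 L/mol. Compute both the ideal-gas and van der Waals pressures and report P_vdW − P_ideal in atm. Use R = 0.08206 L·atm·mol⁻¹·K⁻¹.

ΔP ≈ 30.13 atm

Ideal: P_ideal = RT/V_m = (0.08206)(641)/0.211 = 249.291 atm
vdW: P = RT/(V_m − b) − a/V_m² = 52.6005/0.184600 − 0.246/0.0445210 = 284.943 − 5.52548 = 279.418 atm
ΔP = 279.418 − 249.291 = 30.13 atm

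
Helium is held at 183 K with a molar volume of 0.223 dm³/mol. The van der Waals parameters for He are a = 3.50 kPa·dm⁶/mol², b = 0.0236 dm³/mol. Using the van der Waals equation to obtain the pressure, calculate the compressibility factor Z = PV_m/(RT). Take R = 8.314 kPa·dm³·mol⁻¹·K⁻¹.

P = RT/(V_m − b) − a/V_m² = (8.314)(183)/(0.223 − 0.0236) − 3.50/(0.223)²
  = 1521.5/0.19940 − 70.381 = 7630.4 − 70.381 = 7560.0 kPa
Z = PV_m/(RT) = (7560.0)(0.223)/((8.314)(183)) = 1685.9/1521.5 = 1.108

Z ≈ 1.108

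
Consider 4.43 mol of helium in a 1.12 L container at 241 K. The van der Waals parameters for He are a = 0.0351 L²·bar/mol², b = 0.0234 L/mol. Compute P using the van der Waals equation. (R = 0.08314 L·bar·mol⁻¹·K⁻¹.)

P ≈ 86.79 bar

P = nRT/(V − nb) − a n²/V²
nRT/(V − nb) = (4.43)(0.08314)(241)/(1.12 − 4.43×0.0234) = 88.763/1.0163 = 87.339 bar
a n²/V² = (0.0351)(4.43)²/(1.12)² = 0.54913 bar
P = 87.339 − 0.54913 = 86.79 bar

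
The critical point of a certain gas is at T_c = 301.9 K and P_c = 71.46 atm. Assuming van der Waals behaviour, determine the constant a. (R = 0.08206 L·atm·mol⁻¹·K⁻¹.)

a ≈ 3.623 L²·atm/mol²

From T_c = 8a/(27Rb) and P_c = a/(27b²): a = 27 R² T_c²/(64 P_c).
a = 27×(0.08206)²×(301.9)²/(64×71.46) = 16571/4573.4 = 3.623 L²·atm/mol²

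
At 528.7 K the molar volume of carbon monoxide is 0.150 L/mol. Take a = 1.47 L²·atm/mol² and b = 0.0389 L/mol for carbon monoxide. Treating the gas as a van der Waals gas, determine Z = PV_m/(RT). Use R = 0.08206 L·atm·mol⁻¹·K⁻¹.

P = RT/(V_m − b) − a/V_m² = (0.08206)(528.7)/(0.150 − 0.0389) − 1.47/(0.150)²
  = 43.385/0.11110 − 65.333 = 390.50 − 65.333 = 325.17 atm
Z = PV_m/(RT) = (325.17)(0.150)/((0.08206)(528.7)) = 48.776/43.385 = 1.124

Z ≈ 1.124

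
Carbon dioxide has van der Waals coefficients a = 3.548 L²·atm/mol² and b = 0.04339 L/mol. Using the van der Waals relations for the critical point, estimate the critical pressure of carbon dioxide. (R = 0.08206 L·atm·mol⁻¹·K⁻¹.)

P_c ≈ 69.80 atm

For a van der Waals gas, P_c = a/(27b²).
P_c = 3.548/(27×(0.04339)²) = 3.548/0.050833 = 69.80 atm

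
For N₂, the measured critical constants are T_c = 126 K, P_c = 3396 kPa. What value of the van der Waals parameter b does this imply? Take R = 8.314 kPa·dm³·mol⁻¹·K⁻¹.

From T_c = 8a/(27Rb) and P_c = a/(27b²): b = R T_c/(8 P_c).
b = (8.314)(126)/(8×3396) = 1047.6/27168 = 0.03856 dm³/mol

b ≈ 0.03856 dm³/mol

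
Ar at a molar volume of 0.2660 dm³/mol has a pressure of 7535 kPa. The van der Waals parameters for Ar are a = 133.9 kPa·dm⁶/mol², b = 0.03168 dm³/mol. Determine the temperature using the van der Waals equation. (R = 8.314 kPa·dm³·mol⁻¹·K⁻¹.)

T = (P + a/V_m²)(V_m − b)/R
P + a/V_m² = 7535 + 133.9/(0.2660)² = 9427.4 kPa
V_m − b = 0.2660 − 0.03168 = 0.23432 dm³/mol
T = (9427.4)(0.23432)/8.314 = 265.7 K

T ≈ 265.7 K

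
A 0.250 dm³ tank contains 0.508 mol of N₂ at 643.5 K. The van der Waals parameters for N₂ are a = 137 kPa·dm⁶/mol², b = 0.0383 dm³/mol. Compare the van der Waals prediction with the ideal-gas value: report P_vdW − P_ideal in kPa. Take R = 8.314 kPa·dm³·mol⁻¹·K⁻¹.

Ideal: P_ideal = nRT/V = (0.508)(8.314)(643.5)/0.250 = 10871.3 kPa
vdW: P = nRT/(V − nb) − a n²/V² = 2717.83/0.230544 − 35.3548/0.0625000 = 11788.8 − 565.677 = 11223.1 kPa
ΔP = 11223.1 − 10871.3 = 352 kPa

ΔP ≈ 352 kPa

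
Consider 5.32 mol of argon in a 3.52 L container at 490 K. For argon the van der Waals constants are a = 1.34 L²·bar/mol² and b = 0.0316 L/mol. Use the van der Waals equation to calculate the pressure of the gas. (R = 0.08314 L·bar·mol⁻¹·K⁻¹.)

P ≈ 61.60 bar

P = nRT/(V − nb) − a n²/V²
nRT/(V − nb) = (5.32)(0.08314)(490)/(3.52 − 5.32×0.0316) = 216.73/3.3519 = 64.659 bar
a n²/V² = (1.34)(5.32)²/(3.52)² = 3.0609 bar
P = 64.659 − 3.0609 = 61.60 bar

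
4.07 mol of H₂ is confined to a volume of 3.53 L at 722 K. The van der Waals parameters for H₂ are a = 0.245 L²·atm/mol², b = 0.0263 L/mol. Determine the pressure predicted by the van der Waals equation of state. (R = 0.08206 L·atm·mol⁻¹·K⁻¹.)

P ≈ 70.12 atm

P = nRT/(V − nb) − a n²/V²
nRT/(V − nb) = (4.07)(0.08206)(722)/(3.53 − 4.07×0.0263) = 241.14/3.4230 = 70.447 atm
a n²/V² = (0.245)(4.07)²/(3.53)² = 0.32569 atm
P = 70.447 − 0.32569 = 70.12 atm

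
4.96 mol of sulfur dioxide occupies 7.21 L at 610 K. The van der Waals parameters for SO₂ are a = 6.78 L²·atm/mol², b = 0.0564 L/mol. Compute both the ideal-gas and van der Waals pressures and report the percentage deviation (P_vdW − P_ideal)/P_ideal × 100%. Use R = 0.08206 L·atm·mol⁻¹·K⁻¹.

Ideal: P_ideal = nRT/V = (4.96)(0.08206)(610)/7.21 = 34.4356 atm
vdW: P = nRT/(V − nb) − a n²/V² = 248.281/6.93026 − 166.799/51.9841 = 35.8256 − 3.20865 = 32.6170 atm
% deviation = (32.6170 − 34.4356)/34.4356 × 100% = -5.28%

-5.28 %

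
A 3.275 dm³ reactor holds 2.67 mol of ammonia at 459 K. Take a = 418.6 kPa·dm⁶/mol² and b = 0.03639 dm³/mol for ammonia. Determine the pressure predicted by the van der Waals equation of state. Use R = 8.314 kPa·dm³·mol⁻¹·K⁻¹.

P = nRT/(V − nb) − a n²/V²
nRT/(V − nb) = (2.67)(8.314)(459)/(3.275 − 2.67×0.03639) = 10189/3.1778 = 3206.3 kPa
a n²/V² = (418.6)(2.67)²/(3.275)² = 278.23 kPa
P = 3206.3 − 278.23 = 2928 kPa

P ≈ 2928 kPa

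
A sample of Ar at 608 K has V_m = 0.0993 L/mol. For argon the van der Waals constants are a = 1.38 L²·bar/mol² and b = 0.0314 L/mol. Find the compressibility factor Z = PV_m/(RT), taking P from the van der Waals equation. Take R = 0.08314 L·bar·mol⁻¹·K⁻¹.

P = RT/(V_m − b) − a/V_m² = (0.08314)(608)/(0.0993 − 0.0314) − 1.38/(0.0993)²
  = 50.549/0.067900 − 139.95 = 744.46 − 139.95 = 604.51 bar
Z = PV_m/(RT) = (604.51)(0.0993)/((0.08314)(608)) = 60.028/50.549 = 1.188

Z ≈ 1.188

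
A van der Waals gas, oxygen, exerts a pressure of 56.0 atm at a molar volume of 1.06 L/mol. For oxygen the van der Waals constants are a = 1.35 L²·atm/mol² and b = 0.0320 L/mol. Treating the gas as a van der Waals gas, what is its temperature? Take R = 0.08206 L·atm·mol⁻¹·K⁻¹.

T ≈ 716.6 K

T = (P + a/V_m²)(V_m − b)/R
P + a/V_m² = 56.0 + 1.35/(1.06)² = 57.201 atm
V_m − b = 1.06 − 0.0320 = 1.0280 L/mol
T = (57.201)(1.0280)/0.08206 = 716.6 K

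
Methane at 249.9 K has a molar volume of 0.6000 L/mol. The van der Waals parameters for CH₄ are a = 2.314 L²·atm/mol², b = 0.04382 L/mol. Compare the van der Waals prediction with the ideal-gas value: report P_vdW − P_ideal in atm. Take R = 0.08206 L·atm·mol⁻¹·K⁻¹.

ΔP ≈ -3.735 atm

Ideal: P_ideal = RT/V_m = (0.08206)(249.9)/0.6000 = 34.1780 atm
vdW: P = RT/(V_m − b) − a/V_m² = 20.5068/0.556180 − 2.314/0.360000 = 36.8708 − 6.42778 = 30.4430 atm
ΔP = 30.4430 − 34.1780 = -3.735 atm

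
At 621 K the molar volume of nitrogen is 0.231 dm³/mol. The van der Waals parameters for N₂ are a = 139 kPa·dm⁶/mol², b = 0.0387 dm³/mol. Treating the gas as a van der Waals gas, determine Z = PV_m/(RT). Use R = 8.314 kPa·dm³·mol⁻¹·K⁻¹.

P = RT/(V_m − b) − a/V_m² = (8.314)(621)/(0.231 − 0.0387) − 139/(0.231)²
  = 5163.0/0.19230 − 2604.9 = 26849 − 2604.9 = 24244 kPa
Z = PV_m/(RT) = (24244)(0.231)/((8.314)(621)) = 5600.4/5163.0 = 1.085

Z ≈ 1.085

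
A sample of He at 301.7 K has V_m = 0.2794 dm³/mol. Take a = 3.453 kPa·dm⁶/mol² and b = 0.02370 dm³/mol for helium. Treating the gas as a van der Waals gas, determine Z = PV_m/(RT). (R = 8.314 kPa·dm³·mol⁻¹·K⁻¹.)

Z ≈ 1.088

P = RT/(V_m − b) − a/V_m² = (8.314)(301.7)/(0.2794 − 0.02370) − 3.453/(0.2794)²
  = 2508.3/0.25570 − 44.233 = 9809.5 − 44.233 = 9765.3 kPa
Z = PV_m/(RT) = (9765.3)(0.2794)/((8.314)(301.7)) = 2728.4/2508.3 = 1.088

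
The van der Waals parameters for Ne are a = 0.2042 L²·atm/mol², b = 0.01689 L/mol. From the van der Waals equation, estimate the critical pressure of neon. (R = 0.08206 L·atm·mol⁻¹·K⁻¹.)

P_c ≈ 26.51 atm

For a van der Waals gas, P_c = a/(27b²).
P_c = 0.2042/(27×(0.01689)²) = 0.2042/0.0077023 = 26.51 atm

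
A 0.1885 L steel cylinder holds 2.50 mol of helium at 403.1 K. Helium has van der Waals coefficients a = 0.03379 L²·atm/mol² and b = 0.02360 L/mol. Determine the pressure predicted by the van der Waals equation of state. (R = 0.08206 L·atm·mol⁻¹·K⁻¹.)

P = nRT/(V − nb) − a n²/V²
nRT/(V − nb) = (2.50)(0.08206)(403.1)/(0.1885 − 2.50×0.02360) = 82.696/0.12950 = 638.58 atm
a n²/V² = (0.03379)(2.50)²/(0.1885)² = 5.9435 atm
P = 638.58 − 5.9435 = 632.6 atm

P ≈ 632.6 atm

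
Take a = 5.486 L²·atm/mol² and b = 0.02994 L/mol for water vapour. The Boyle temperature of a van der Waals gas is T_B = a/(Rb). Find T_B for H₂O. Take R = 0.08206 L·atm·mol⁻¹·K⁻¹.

For a van der Waals gas the second virial coefficient B₂ = b − a/(RT) vanishes at T_B = a/(Rb).
T_B = 5.486/(0.08206×0.02994) = 5.486/0.0024569 = 2233 K

T_B ≈ 2233 K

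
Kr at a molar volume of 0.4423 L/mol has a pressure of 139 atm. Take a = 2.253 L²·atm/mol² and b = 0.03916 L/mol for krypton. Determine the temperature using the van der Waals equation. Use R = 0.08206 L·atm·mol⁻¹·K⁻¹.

T = (P + a/V_m²)(V_m − b)/R
P + a/V_m² = 139 + 2.253/(0.4423)² = 150.52 atm
V_m − b = 0.4423 − 0.03916 = 0.40314 L/mol
T = (150.52)(0.40314)/0.08206 = 739.5 K

T ≈ 739.5 K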